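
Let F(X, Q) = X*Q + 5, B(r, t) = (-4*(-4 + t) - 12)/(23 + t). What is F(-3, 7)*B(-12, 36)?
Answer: 2240/59 ≈ 37.966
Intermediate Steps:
B(r, t) = (4 - 4*t)/(23 + t) (B(r, t) = ((16 - 4*t) - 12)/(23 + t) = (4 - 4*t)/(23 + t))
F(X, Q) = 5 + Q*X (F(X, Q) = Q*X + 5 = 5 + Q*X)
F(-3, 7)*B(-12, 36) = (5 + 7*(-3))*(4*(1 - 1*36)/(23 + 36)) = (5 - 21)*(4*(1 - 36)/59) = -64*(-35)/59 = -16*(-140/59) = 2240/59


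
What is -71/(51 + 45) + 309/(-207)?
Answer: -1643/736 ≈ -2.2323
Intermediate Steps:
-71/(51 + 45) + 309/(-207) = -71/96 + 309*(-1/207) = -71*1/96 - 103/69 = -71/96 - 103/69 = -1643/736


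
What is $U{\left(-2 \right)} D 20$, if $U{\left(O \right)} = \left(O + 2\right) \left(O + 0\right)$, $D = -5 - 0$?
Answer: $0$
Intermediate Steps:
$D = -5$ ($D = -5 + 0 = -5$)
$U{\left(O \right)} = O \left(2 + O\right)$ ($U{\left(O \right)} = \left(2 + O\right) O = O \left(2 + O\right)$)
$U{\left(-2 \right)} D 20 = - 2 \left(2 - 2\right) \left(-5\right) 20 = \left(-2\right) 0 \left(-5\right) 20 = 0 \left(-5\right) 20 = 0 \cdot 20 = 0$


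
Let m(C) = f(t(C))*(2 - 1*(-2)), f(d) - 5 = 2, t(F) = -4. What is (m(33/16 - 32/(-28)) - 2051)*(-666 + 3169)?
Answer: -5063569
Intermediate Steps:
f(d) = 7 (f(d) = 5 + 2 = 7)
m(C) = 28 (m(C) = 7*(2 - 1*(-2)) = 7*(2 + 2) = 7*4 = 28)
(m(33/16 - 32/(-28)) - 2051)*(-666 + 3169) = (28 - 2051)*(-666 + 3169) = -2023*2503 = -5063569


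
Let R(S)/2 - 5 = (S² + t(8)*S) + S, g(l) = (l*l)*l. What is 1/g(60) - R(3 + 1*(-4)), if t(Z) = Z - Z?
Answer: -2159999/216000 ≈ -10.000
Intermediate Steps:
t(Z) = 0
g(l) = l³ (g(l) = l²*l = l³)
R(S) = 10 + 2*S + 2*S² (R(S) = 10 + 2*((S² + 0*S) + S) = 10 + 2*((S² + 0) + S) = 10 + 2*(S² + S) = 10 + 2*(S + S²) = 10 + (2*S + 2*S²) = 10 + 2*S + 2*S²)
1/g(60) - R(3 + 1*(-4)) = 1/(60³) - (10 + 2*(3 + 1*(-4)) + 2*(3 + 1*(-4))²) = 1/216000 - (10 + 2*(3 - 4) + 2*(3 - 4)²) = 1/216000 - (10 + 2*(-1) + 2*(-1)²) = 1/216000 - (10 - 2 + 2*1) = 1/216000 - (10 - 2 + 2) = 1/216000 - 1*10 = 1/216000 - 10 = -2159999/216000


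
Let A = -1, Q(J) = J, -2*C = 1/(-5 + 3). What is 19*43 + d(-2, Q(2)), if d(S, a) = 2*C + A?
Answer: 1633/2 ≈ 816.50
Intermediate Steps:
C = ¼ (C = -1/(2*(-5 + 3)) = -½/(-2) = -½*(-½) = ¼ ≈ 0.25000)
d(S, a) = -½ (d(S, a) = 2*(¼) - 1 = ½ - 1 = -½)
19*43 + d(-2, Q(2)) = 19*43 - ½ = 817 - ½ = 1633/2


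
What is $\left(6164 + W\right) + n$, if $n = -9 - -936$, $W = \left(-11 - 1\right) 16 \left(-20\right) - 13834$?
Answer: $-2903$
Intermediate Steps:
$W = -9994$ ($W = \left(-11 - 1\right) 16 \left(-20\right) - 13834 = \left(-12\right) 16 \left(-20\right) - 13834 = \left(-192\right) \left(-20\right) - 13834 = 3840 - 13834 = -9994$)
$n = 927$ ($n = -9 + 936 = 927$)
$\left(6164 + W\right) + n = \left(6164 - 9994\right) + 927 = -3830 + 927 = -2903$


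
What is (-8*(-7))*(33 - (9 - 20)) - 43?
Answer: 2421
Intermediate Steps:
(-8*(-7))*(33 - (9 - 20)) - 43 = 56*(33 - 1*(-11)) - 43 = 56*(33 + 11) - 43 = 56*44 - 43 = 2464 - 43 = 2421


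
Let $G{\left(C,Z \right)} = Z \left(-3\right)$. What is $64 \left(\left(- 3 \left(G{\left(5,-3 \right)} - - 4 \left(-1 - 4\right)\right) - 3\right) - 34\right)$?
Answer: $-256$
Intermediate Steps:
$G{\left(C,Z \right)} = - 3 Z$
$64 \left(\left(- 3 \left(G{\left(5,-3 \right)} - - 4 \left(-1 - 4\right)\right) - 3\right) - 34\right) = 64 \left(\left(- 3 \left(\left(-3\right) \left(-3\right) - - 4 \left(-1 - 4\right)\right) - 3\right) - 34\right) = 64 \left(\left(- 3 \left(9 - \left(-4\right) \left(-5\right)\right) - 3\right) - 34\right) = 64 \left(\left(- 3 \left(9 - 20\right) - 3\right) - 34\right) = 64 \left(\left(\left(-3\right) \left(-11\right) - 3\right) - 34\right) = 64 \left(\left(33 - 3\right) - 34\right) = 64 \left(30 - 34\right) = 64 \left(-4\right) = -256$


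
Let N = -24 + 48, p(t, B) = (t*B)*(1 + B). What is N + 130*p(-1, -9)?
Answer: -9336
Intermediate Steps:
p(t, B) = B*t*(1 + B) (p(t, B) = (B*t)*(1 + B) = B*t*(1 + B))
N = 24
N + 130*p(-1, -9) = 24 + 130*(-9*(-1)*(1 - 9)) = 24 + 130*(-9*(-1)*(-8)) = 24 + 130*(-72) = 24 - 9360 = -9336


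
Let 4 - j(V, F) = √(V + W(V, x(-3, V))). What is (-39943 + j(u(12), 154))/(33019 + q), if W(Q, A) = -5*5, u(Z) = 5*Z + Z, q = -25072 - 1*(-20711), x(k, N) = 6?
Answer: -39939/28658 - √47/28658 ≈ -1.3939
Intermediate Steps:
q = -4361 (q = -25072 + 20711 = -4361)
u(Z) = 6*Z
W(Q, A) = -25
j(V, F) = 4 - √(-25 + V) (j(V, F) = 4 - √(V - 25) = 4 - √(-25 + V))
(-39943 + j(u(12), 154))/(33019 + q) = (-39943 + (4 - √(-25 + 6*12)))/(33019 - 4361) = (-39943 + (4 - √(-25 + 72)))/28658 = (-39943 + (4 - √47))*(1/28658) = (-39939 - √47)*(1/28658) = -39939/28658 - √47/28658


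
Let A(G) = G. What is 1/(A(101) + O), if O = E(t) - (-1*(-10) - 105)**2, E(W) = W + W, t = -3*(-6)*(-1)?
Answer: -1/8960 ≈ -0.00011161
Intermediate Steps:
t = -18 (t = 18*(-1) = -18)
E(W) = 2*W
O = -9061 (O = 2*(-18) - (-1*(-10) - 105)**2 = -36 - (10 - 105)**2 = -36 - 1*(-95)**2 = -36 - 1*9025 = -36 - 9025 = -9061)
1/(A(101) + O) = 1/(101 - 9061) = 1/(-8960) = -1/8960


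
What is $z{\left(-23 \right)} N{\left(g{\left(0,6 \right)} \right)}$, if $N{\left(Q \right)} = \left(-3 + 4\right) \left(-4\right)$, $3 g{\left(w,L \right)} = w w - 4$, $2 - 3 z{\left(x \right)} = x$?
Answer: $- \frac{100}{3} \approx -33.333$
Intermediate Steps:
$z{\left(x \right)} = \frac{2}{3} - \frac{x}{3}$
$g{\left(w,L \right)} = - \frac{4}{3} + \frac{w^{2}}{3}$ ($g{\left(w,L \right)} = \frac{w w - 4}{3} = \frac{w^{2} - 4}{3} = \frac{-4 + w^{2}}{3} = - \frac{4}{3} + \frac{w^{2}}{3}$)
$N{\left(Q \right)} = -4$ ($N{\left(Q \right)} = 1 \left(-4\right) = -4$)
$z{\left(-23 \right)} N{\left(g{\left(0,6 \right)} \right)} = \left(\frac{2}{3} - - \frac{23}{3}\right) \left(-4\right) = \left(\frac{2}{3} + \frac{23}{3}\right) \left(-4\right) = \frac{25}{3} \left(-4\right) = - \frac{100}{3}$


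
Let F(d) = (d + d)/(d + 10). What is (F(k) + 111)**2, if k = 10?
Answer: 12544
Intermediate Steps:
F(d) = 2*d/(10 + d) (F(d) = (2*d)/(10 + d) = 2*d/(10 + d))
(F(k) + 111)**2 = (2*10/(10 + 10) + 111)**2 = (2*10/20 + 111)**2 = (2*10*(1/20) + 111)**2 = (1 + 111)**2 = 112**2 = 12544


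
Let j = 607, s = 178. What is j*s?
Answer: 108046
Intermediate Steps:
j*s = 607*178 = 108046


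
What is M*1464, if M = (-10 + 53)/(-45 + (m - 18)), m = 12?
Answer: -20984/17 ≈ -1234.4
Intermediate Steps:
M = -43/51 (M = (-10 + 53)/(-45 + (12 - 18)) = 43/(-45 - 6) = 43/(-51) = 43*(-1/51) = -43/51 ≈ -0.84314)
M*1464 = -43/51*1464 = -20984/17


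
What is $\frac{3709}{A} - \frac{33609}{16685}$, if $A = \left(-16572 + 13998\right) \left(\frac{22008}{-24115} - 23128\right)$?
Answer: $- \frac{530214731818303}{263230278347520} \approx -2.0143$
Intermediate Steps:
$A = \frac{15776462592}{265}$ ($A = - 2574 \left(22008 \left(- \frac{1}{24115}\right) - 23128\right) = - 2574 \left(- \frac{3144}{3445} - 23128\right) = \left(-2574\right) \left(- \frac{79679104}{3445}\right) = \frac{15776462592}{265} \approx 5.9534 \cdot 10^{7}$)
$\frac{3709}{A} - \frac{33609}{16685} = \frac{3709}{\frac{15776462592}{265}} - \frac{33609}{16685} = 3709 \cdot \frac{265}{15776462592} - \frac{33609}{16685} = \frac{982885}{15776462592} - \frac{33609}{16685} = - \frac{530214731818303}{263230278347520}$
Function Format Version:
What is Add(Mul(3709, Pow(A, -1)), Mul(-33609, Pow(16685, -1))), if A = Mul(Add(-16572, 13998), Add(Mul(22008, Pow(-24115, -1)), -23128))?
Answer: Rational(-530214731818303, 263230278347520) ≈ -2.0143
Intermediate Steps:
A = Rational(15776462592, 265) (A = Mul(-2574, Add(Mul(22008, Rational(-1, 24115)), -23128)) = Mul(-2574, Add(Rational(-3144, 3445), -23128)) = Mul(-2574, Rational(-79679104, 3445)) = Rational(15776462592, 265) ≈ 5.9534e+7)
Add(Mul(3709, Pow(A, -1)), Mul(-33609, Pow(16685, -1))) = Add(Mul(3709, Pow(Rational(15776462592, 265), -1)), Mul(-33609, Pow(16685, -1))) = Add(Mul(3709, Rational(265, 15776462592)), Mul(-33609, Rational(1, 16685))) = Add(Rational(982885, 15776462592), Rational(-33609, 16685)) = Rational(-530214731818303, 263230278347520)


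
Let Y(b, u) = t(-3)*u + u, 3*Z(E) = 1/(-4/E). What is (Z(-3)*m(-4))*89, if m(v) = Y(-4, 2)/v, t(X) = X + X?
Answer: 445/8 ≈ 55.625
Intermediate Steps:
Z(E) = -E/12 (Z(E) = 1/(3*((-4/E))) = (-E/4)/3 = -E/12)
t(X) = 2*X
Y(b, u) = -5*u (Y(b, u) = (2*(-3))*u + u = -6*u + u = -5*u)
m(v) = -10/v (m(v) = (-5*2)/v = -10/v)
(Z(-3)*m(-4))*89 = ((-1/12*(-3))*(-10/(-4)))*89 = ((-10*(-¼))/4)*89 = ((¼)*(5/2))*89 = (5/8)*89 = 445/8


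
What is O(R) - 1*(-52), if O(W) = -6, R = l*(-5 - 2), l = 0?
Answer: 46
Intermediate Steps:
R = 0 (R = 0*(-5 - 2) = 0*(-7) = 0)
O(R) - 1*(-52) = -6 - 1*(-52) = -6 + 52 = 46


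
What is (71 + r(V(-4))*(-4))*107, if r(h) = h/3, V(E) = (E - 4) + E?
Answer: 9309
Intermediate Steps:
V(E) = -4 + 2*E (V(E) = (-4 + E) + E = -4 + 2*E)
r(h) = h/3 (r(h) = h*(⅓) = h/3)
(71 + r(V(-4))*(-4))*107 = (71 + ((-4 + 2*(-4))/3)*(-4))*107 = (71 + ((-4 - 8)/3)*(-4))*107 = (71 + ((⅓)*(-12))*(-4))*107 = (71 - 4*(-4))*107 = (71 + 16)*107 = 87*107 = 9309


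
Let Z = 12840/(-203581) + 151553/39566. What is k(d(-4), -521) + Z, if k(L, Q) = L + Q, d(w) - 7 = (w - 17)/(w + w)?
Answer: -16354887862581/32219543384 ≈ -507.61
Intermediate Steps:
d(w) = 7 + (-17 + w)/(2*w) (d(w) = 7 + (w - 17)/(w + w) = 7 + (-17 + w)/((2*w)) = 7 + (-17 + w)*(1/(2*w)) = 7 + (-17 + w)/(2*w))
Z = 30345283853/8054885846 (Z = 12840*(-1/203581) + 151553*(1/39566) = -12840/203581 + 151553/39566 = 30345283853/8054885846 ≈ 3.7673)
k(d(-4), -521) + Z = ((½)*(-17 + 15*(-4))/(-4) - 521) + 30345283853/8054885846 = ((½)*(-¼)*(-17 - 60) - 521) + 30345283853/8054885846 = ((½)*(-¼)*(-77) - 521) + 30345283853/8054885846 = (77/8 - 521) + 30345283853/8054885846 = -4091/8 + 30345283853/8054885846 = -16354887862581/32219543384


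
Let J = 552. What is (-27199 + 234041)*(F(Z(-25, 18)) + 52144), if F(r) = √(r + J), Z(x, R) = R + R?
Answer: 10785569248 + 2895788*√3 ≈ 1.0791e+10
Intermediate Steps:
Z(x, R) = 2*R
F(r) = √(552 + r) (F(r) = √(r + 552) = √(552 + r))
(-27199 + 234041)*(F(Z(-25, 18)) + 52144) = (-27199 + 234041)*(√(552 + 2*18) + 52144) = 206842*(√(552 + 36) + 52144) = 206842*(√588 + 52144) = 206842*(14*√3 + 52144) = 206842*(52144 + 14*√3) = 10785569248 + 2895788*√3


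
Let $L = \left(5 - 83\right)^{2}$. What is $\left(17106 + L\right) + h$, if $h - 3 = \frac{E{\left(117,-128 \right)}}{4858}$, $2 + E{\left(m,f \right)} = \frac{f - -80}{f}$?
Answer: $\frac{901372739}{38864} \approx 23193.0$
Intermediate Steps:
$E{\left(m,f \right)} = -2 + \frac{80 + f}{f}$ ($E{\left(m,f \right)} = -2 + \frac{f - -80}{f} = -2 + \frac{f + 80}{f} = -2 + \frac{80 + f}{f}$)
$h = \frac{116579}{38864}$ ($h = 3 + \frac{\frac{1}{-128} \left(80 - -128\right)}{4858} = 3 + - \frac{80 + 128}{128} \cdot \frac{1}{4858} = 3 + \left(- \frac{1}{128}\right) 208 \cdot \frac{1}{4858} = 3 - \frac{13}{38864} = \frac{116579}{38864} \approx 2.9997$)
$L = 6084$ ($L = \left(-78\right)^{2} = 6084$)
$\left(17106 + L\right) + h = \left(17106 + 6084\right) + \frac{116579}{38864} = 23190 + \frac{116579}{38864} = \frac{901372739}{38864}$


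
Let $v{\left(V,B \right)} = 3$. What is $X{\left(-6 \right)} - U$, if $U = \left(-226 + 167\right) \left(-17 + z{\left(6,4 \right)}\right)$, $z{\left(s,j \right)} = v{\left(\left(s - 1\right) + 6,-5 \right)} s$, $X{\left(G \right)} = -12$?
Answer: $47$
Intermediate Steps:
$z{\left(s,j \right)} = 3 s$
$U = -59$ ($U = \left(-226 + 167\right) \left(-17 + 3 \cdot 6\right) = - 59 \left(-17 + 18\right) = \left(-59\right) 1 = -59$)
$X{\left(-6 \right)} - U = -12 - -59 = -12 + 59 = 47$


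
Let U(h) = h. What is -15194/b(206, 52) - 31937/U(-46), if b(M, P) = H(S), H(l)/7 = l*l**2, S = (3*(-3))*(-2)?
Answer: 325774291/469476 ≈ 693.91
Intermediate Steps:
S = 18 (S = -9*(-2) = 18)
H(l) = 7*l**3 (H(l) = 7*(l*l**2) = 7*l**3)
b(M, P) = 40824 (b(M, P) = 7*18**3 = 7*5832 = 40824)
-15194/b(206, 52) - 31937/U(-46) = -15194/40824 - 31937/(-46) = -15194*1/40824 - 31937*(-1/46) = -7597/20412 + 31937/46 = 325774291/469476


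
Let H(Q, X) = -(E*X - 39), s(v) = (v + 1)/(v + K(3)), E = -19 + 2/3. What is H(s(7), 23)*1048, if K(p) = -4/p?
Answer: 1448336/3 ≈ 4.8278e+5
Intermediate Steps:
E = -55/3 (E = -19 + 2*(⅓) = -19 + ⅔ = -55/3 ≈ -18.333)
s(v) = (1 + v)/(-4/3 + v) (s(v) = (v + 1)/(v - 4/3) = (1 + v)/(v - 4*⅓) = (1 + v)/(v - 4/3) = (1 + v)/(-4/3 + v))
H(Q, X) = 39 + 55*X/3 (H(Q, X) = -(-55*X/3 - 39) = -(-39 - 55*X/3) = 39 + 55*X/3)
H(s(7), 23)*1048 = (39 + (55/3)*23)*1048 = (39 + 1265/3)*1048 = (1382/3)*1048 = 1448336/3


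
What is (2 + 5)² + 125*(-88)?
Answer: -10951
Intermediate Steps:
(2 + 5)² + 125*(-88) = 7² - 11000 = 49 - 11000 = -10951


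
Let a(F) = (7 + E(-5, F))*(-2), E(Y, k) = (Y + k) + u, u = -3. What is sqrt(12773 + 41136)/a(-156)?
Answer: sqrt(53909)/314 ≈ 0.73944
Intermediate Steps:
E(Y, k) = -3 + Y + k (E(Y, k) = (Y + k) - 3 = -3 + Y + k)
a(F) = 2 - 2*F (a(F) = (7 + (-3 - 5 + F))*(-2) = (7 + (-8 + F))*(-2) = (-1 + F)*(-2) = 2 - 2*F)
sqrt(12773 + 41136)/a(-156) = sqrt(12773 + 41136)/(2 - 2*(-156)) = sqrt(53909)/(2 + 312) = sqrt(53909)/314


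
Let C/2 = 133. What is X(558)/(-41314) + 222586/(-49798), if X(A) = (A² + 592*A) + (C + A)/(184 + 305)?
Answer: -718679431961/35930228061 ≈ -20.002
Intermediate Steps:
C = 266 (C = 2*133 = 266)
X(A) = 266/489 + A² + 289489*A/489 (X(A) = (A² + 592*A) + (266 + A)/(184 + 305) = (A² + 592*A) + (266 + A)/489 = (A² + 592*A) + (266 + A)*(1/489) = (A² + 592*A) + (266/489 + A/489) = 266/489 + A² + 289489*A/489)
X(558)/(-41314) + 222586/(-49798) = (266/489 + 558² + (289489/489)*558)/(-41314) + 222586/(-49798) = (266/489 + 311364 + 53844954/163)*(-1/41314) + 222586*(-1/49798) = (313792124/489)*(-1/41314) - 15899/3557 = -156896062/10101273 - 15899/3557 = -718679431961/35930228061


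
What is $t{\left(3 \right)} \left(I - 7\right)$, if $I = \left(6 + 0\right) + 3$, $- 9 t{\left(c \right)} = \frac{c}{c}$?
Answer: $- \frac{2}{9} \approx -0.22222$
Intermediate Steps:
$t{\left(c \right)} = - \frac{1}{9}$ ($t{\left(c \right)} = - \frac{c \frac{1}{c}}{9} = \left(- \frac{1}{9}\right) 1 = - \frac{1}{9}$)
$I = 9$ ($I = 6 + 3 = 9$)
$t{\left(3 \right)} \left(I - 7\right) = - \frac{9 - 7}{9} = \left(- \frac{1}{9}\right) 2 = - \frac{2}{9}$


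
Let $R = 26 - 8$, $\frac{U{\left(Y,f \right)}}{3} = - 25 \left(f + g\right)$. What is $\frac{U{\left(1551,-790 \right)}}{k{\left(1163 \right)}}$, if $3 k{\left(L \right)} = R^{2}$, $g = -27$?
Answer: $\frac{20425}{36} \approx 567.36$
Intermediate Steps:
$U{\left(Y,f \right)} = 2025 - 75 f$ ($U{\left(Y,f \right)} = 3 \left(- 25 \left(f - 27\right)\right) = 3 \left(- 25 \left(-27 + f\right)\right) = 3 \left(675 - 25 f\right) = 2025 - 75 f$)
$R = 18$ ($R = 26 - 8 = 18$)
$k{\left(L \right)} = 108$ ($k{\left(L \right)} = \frac{18^{2}}{3} = \frac{1}{3} \cdot 324 = 108$)
$\frac{U{\left(1551,-790 \right)}}{k{\left(1163 \right)}} = \frac{2025 - -59250}{108} = \left(2025 + 59250\right) \frac{1}{108} = 61275 \cdot \frac{1}{108} = \frac{20425}{36}$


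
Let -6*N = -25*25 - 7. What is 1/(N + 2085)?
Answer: 3/6571 ≈ 0.00045655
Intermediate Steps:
N = 316/3 (N = -(-25*25 - 7)/6 = -(-625 - 7)/6 = -⅙*(-632) = 316/3 ≈ 105.33)
1/(N + 2085) = 1/(316/3 + 2085) = 1/(6571/3) = 3/6571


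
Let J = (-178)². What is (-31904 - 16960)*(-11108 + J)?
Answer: -1005425664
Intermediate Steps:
J = 31684
(-31904 - 16960)*(-11108 + J) = (-31904 - 16960)*(-11108 + 31684) = -48864*20576 = -1005425664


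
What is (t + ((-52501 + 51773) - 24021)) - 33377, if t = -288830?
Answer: -346956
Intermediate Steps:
(t + ((-52501 + 51773) - 24021)) - 33377 = (-288830 + ((-52501 + 51773) - 24021)) - 33377 = (-288830 + (-728 - 24021)) - 33377 = (-288830 - 24749) - 33377 = -313579 - 33377 = -346956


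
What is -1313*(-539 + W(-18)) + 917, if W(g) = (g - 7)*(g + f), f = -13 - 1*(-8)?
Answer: -46351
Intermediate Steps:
f = -5 (f = -13 + 8 = -5)
W(g) = (-7 + g)*(-5 + g) (W(g) = (g - 7)*(g - 5) = (-7 + g)*(-5 + g))
-1313*(-539 + W(-18)) + 917 = -1313*(-539 + (35 + (-18)² - 12*(-18))) + 917 = -1313*(-539 + (35 + 324 + 216)) + 917 = -1313*(-539 + 575) + 917 = -1313*36 + 917 = -47268 + 917 = -46351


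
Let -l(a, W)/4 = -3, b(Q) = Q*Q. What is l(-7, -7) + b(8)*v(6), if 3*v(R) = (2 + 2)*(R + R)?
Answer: 1036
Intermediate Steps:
b(Q) = Q**2
l(a, W) = 12 (l(a, W) = -4*(-3) = 12)
v(R) = 8*R/3 (v(R) = ((2 + 2)*(R + R))/3 = (4*(2*R))/3 = (8*R)/3 = 8*R/3)
l(-7, -7) + b(8)*v(6) = 12 + 8**2*((8/3)*6) = 12 + 64*16 = 12 + 1024 = 1036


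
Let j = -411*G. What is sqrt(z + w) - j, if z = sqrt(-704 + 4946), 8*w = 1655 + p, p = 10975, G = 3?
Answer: 1233 + sqrt(6315 + 4*sqrt(4242))/2 ≈ 1273.5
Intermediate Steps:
j = -1233 (j = -411*3 = -1233)
w = 6315/4 (w = (1655 + 10975)/8 = (1/8)*12630 = 6315/4 ≈ 1578.8)
z = sqrt(4242) ≈ 65.131
sqrt(z + w) - j = sqrt(sqrt(4242) + 6315/4) - 1*(-1233) = sqrt(6315/4 + sqrt(4242)) + 1233 = 1233 + sqrt(6315/4 + sqrt(4242))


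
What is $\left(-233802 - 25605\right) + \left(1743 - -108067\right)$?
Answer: $-149597$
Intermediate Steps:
$\left(-233802 - 25605\right) + \left(1743 - -108067\right) = -259407 + \left(1743 + 108067\right) = -259407 + 109810 = -149597$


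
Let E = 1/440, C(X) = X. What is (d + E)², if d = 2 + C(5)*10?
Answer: 523540161/193600 ≈ 2704.2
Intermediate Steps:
E = 1/440 ≈ 0.0022727
d = 52 (d = 2 + 5*10 = 2 + 50 = 52)
(d + E)² = (52 + 1/440)² = (22881/440)² = 523540161/193600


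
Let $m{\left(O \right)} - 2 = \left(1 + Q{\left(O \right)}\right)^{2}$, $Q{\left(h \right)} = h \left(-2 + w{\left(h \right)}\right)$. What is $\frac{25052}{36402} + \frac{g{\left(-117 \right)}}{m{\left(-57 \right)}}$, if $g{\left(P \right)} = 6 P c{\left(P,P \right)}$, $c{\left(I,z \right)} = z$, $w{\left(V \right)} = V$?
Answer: $\frac{23874229147}{34328596683} \approx 0.69546$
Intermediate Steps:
$Q{\left(h \right)} = h \left(-2 + h\right)$
$m{\left(O \right)} = 2 + \left(1 + O \left(-2 + O\right)\right)^{2}$
$g{\left(P \right)} = 6 P^{2}$ ($g{\left(P \right)} = 6 P P = 6 P^{2}$)
$\frac{25052}{36402} + \frac{g{\left(-117 \right)}}{m{\left(-57 \right)}} = \frac{25052}{36402} + \frac{6 \left(-117\right)^{2}}{2 + \left(1 - 57 \left(-2 - 57\right)\right)^{2}} = 25052 \cdot \frac{1}{36402} + \frac{6 \cdot 13689}{2 + \left(1 - -3363\right)^{2}} = \frac{12526}{18201} + \frac{82134}{2 + \left(1 + 3363\right)^{2}} = \frac{12526}{18201} + \frac{82134}{2 + 3364^{2}} = \frac{12526}{18201} + \frac{82134}{2 + 11316496} = \frac{12526}{18201} + \frac{82134}{11316498} = \frac{12526}{18201} + 82134 \cdot \frac{1}{11316498} = \frac{12526}{18201} + \frac{13689}{1886083} = \frac{23874229147}{34328596683}$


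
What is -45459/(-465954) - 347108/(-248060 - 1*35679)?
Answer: 58211617411/44069774002 ≈ 1.3209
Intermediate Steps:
-45459/(-465954) - 347108/(-248060 - 1*35679) = -45459*(-1/465954) - 347108/(-248060 - 35679) = 15153/155318 - 347108/(-283739) = 15153/155318 - 347108*(-1/283739) = 15153/155318 + 347108/283739 = 58211617411/44069774002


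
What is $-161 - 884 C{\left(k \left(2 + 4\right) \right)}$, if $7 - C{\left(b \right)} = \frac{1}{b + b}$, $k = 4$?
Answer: $- \frac{75967}{12} \approx -6330.6$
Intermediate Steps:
$C{\left(b \right)} = 7 - \frac{1}{2 b}$ ($C{\left(b \right)} = 7 - \frac{1}{b + b} = 7 - \frac{1}{2 b}$)
$-161 - 884 C{\left(k \left(2 + 4\right) \right)} = -161 - 884 \left(7 - \frac{1}{2 \cdot 4 \left(2 + 4\right)}\right) = -161 - 884 \left(7 - \frac{1}{2 \cdot 4 \cdot 6}\right) = -161 - 884 \left(7 - \frac{1}{2 \cdot 24}\right) = -161 - 884 \left(7 - \frac{1}{48}\right) = -161 - \frac{74035}{12} = - \frac{75967}{12}$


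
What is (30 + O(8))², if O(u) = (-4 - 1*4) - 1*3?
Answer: 361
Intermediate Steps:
O(u) = -11 (O(u) = (-4 - 4) - 3 = -8 - 3 = -11)
(30 + O(8))² = (30 - 11)² = 19² = 361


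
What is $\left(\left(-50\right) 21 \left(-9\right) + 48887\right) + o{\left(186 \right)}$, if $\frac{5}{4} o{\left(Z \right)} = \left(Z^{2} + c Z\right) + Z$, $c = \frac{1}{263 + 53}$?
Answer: $\frac{34034413}{395} \approx 86163.0$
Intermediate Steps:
$c = \frac{1}{316} \approx 0.0031646$
$o{\left(Z \right)} = \frac{4 Z^{2}}{5} + \frac{317 Z}{395}$ ($o{\left(Z \right)} = \frac{4 \left(\left(Z^{2} + \frac{Z}{316}\right) + Z\right)}{5} = \frac{4 \left(Z^{2} + \frac{317 Z}{316}\right)}{5} = \frac{4 Z^{2}}{5} + \frac{317 Z}{395}$)
$\left(\left(-50\right) 21 \left(-9\right) + 48887\right) + o{\left(186 \right)} = \left(\left(-50\right) 21 \left(-9\right) + 48887\right) + \frac{1}{395} \cdot 186 \left(317 + 316 \cdot 186\right) = \left(\left(-1050\right) \left(-9\right) + 48887\right) + \frac{1}{395} \cdot 186 \left(317 + 58776\right) = \left(9450 + 48887\right) + \frac{1}{395} \cdot 186 \cdot 59093 = 58337 + \frac{10991298}{395} = \frac{34034413}{395}$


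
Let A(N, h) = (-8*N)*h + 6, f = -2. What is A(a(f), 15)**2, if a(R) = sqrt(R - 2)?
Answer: -57564 - 2880*I ≈ -57564.0 - 2880.0*I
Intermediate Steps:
a(R) = sqrt(-2 + R)
A(N, h) = 6 - 8*N*h (A(N, h) = -8*N*h + 6 = 6 - 8*N*h)
A(a(f), 15)**2 = (6 - 8*sqrt(-2 - 2)*15)**2 = (6 - 8*sqrt(-4)*15)**2 = (6 - 8*2*I*15)**2 = (6 - 240*I)**2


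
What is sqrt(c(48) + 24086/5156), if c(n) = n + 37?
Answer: 23*sqrt(1126586)/2578 ≈ 9.4695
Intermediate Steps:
c(n) = 37 + n
sqrt(c(48) + 24086/5156) = sqrt((37 + 48) + 24086/5156) = sqrt(85 + 24086*(1/5156)) = sqrt(85 + 12043/2578) = sqrt(231173/2578) = 23*sqrt(1126586)/2578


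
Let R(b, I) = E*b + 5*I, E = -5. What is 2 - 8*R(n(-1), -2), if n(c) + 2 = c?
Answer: -38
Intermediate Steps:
n(c) = -2 + c
R(b, I) = -5*b + 5*I
2 - 8*R(n(-1), -2) = 2 - 8*(-5*(-2 - 1) + 5*(-2)) = 2 - 8*(-5*(-3) - 10) = 2 - 8*(15 - 10) = 2 - 8*5 = 2 - 40 = -38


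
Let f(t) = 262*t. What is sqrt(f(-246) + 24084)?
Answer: 116*I*sqrt(3) ≈ 200.92*I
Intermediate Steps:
sqrt(f(-246) + 24084) = sqrt(262*(-246) + 24084) = sqrt(-64452 + 24084) = sqrt(-40368) = 116*I*sqrt(3)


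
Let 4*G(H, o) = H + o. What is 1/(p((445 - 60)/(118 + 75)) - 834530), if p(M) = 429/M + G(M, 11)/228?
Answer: -27020/22543189371 ≈ -1.1986e-6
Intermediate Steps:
G(H, o) = H/4 + o/4 (G(H, o) = (H + o)/4 = H/4 + o/4)
p(M) = 11/912 + 429/M + M/912 (p(M) = 429/M + (M/4 + (1/4)*11)/228 = 429/M + (M/4 + 11/4)*(1/228) = 429/M + (11/4 + M/4)*(1/228) = 429/M + (11/912 + M/912) = 11/912 + 429/M + M/912)
1/(p((445 - 60)/(118 + 75)) - 834530) = 1/((391248 + ((445 - 60)/(118 + 75))*(11 + (445 - 60)/(118 + 75)))/(912*(((445 - 60)/(118 + 75)))) - 834530) = 1/((391248 + (385/193)*(11 + 385/193))/(912*((385/193))) - 834530) = 1/((391248 + (385*(1/193))*(11 + 385*(1/193)))/(912*((385*(1/193)))) - 834530) = 1/((391248 + 385*(11 + 385/193)/193)/(912*(385/193)) - 834530) = 1/((1/912)*(193/385)*(391248 + (385/193)*(2508/193)) - 834530) = 1/((1/912)*(193/385)*(391248 + 965580/37249) - 834530) = 1/((1/912)*(193/385)*(14574562332/37249) - 834530) = 1/(5811229/27020 - 834530) = 1/(-22543189371/27020) = -27020/22543189371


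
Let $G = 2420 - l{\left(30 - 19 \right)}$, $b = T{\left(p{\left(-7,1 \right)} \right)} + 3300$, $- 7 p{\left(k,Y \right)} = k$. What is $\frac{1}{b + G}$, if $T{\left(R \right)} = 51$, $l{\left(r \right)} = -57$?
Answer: $\frac{1}{5828} \approx 0.00017159$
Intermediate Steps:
$p{\left(k,Y \right)} = - \frac{k}{7}$
$b = 3351$ ($b = 51 + 3300 = 3351$)
$G = 2477$ ($G = 2420 - -57 = 2420 + 57 = 2477$)
$\frac{1}{b + G} = \frac{1}{3351 + 2477} = \frac{1}{5828}$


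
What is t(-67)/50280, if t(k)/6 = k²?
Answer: 4489/8380 ≈ 0.53568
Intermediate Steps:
t(k) = 6*k²
t(-67)/50280 = (6*(-67)²)/50280 = (6*4489)*(1/50280) = 26934*(1/50280) = 4489/8380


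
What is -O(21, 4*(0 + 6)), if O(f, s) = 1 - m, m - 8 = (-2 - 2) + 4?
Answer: 7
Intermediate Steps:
m = 8 (m = 8 + ((-2 - 2) + 4) = 8 + (-4 + 4) = 8 + 0 = 8)
O(f, s) = -7 (O(f, s) = 1 - 1*8 = 1 - 8 = -7)
-O(21, 4*(0 + 6)) = -1*(-7) = 7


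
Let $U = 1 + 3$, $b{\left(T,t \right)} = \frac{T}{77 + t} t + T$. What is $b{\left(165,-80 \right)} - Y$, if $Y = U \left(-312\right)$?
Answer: $5813$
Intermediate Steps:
$b{\left(T,t \right)} = T + \frac{T t}{77 + t}$ ($b{\left(T,t \right)} = \frac{T}{77 + t} t + T = \frac{T t}{77 + t} + T = T + \frac{T t}{77 + t}$)
$U = 4$
$Y = -1248$ ($Y = 4 \left(-312\right) = -1248$)
$b{\left(165,-80 \right)} - Y = \frac{165 \left(77 + 2 \left(-80\right)\right)}{77 - 80} - -1248 = \frac{165 \left(77 - 160\right)}{-3} + 1248 = 165 \left(- \frac{1}{3}\right) \left(-83\right) + 1248 = 4565 + 1248 = 5813$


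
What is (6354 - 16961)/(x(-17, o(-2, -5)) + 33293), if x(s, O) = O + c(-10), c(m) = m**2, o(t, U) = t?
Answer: -10607/33391 ≈ -0.31766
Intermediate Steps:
x(s, O) = 100 + O (x(s, O) = O + (-10)**2 = O + 100 = 100 + O)
(6354 - 16961)/(x(-17, o(-2, -5)) + 33293) = (6354 - 16961)/((100 - 2) + 33293) = -10607/(98 + 33293) = -10607/33391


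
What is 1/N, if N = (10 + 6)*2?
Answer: 1/32 ≈ 0.031250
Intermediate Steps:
N = 32 (N = 16*2 = 32)
1/N = 1/32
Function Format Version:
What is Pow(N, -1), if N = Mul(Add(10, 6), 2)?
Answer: Rational(1, 32) ≈ 0.031250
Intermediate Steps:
N = 32 (N = Mul(16, 2) = 32)
Pow(N, -1) = Pow(32, -1) = Rational(1, 32)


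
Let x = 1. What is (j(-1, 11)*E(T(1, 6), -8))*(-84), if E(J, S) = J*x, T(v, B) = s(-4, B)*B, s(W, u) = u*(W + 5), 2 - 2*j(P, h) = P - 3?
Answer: -9072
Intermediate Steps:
j(P, h) = 5/2 - P/2 (j(P, h) = 1 - (P - 3)/2 = 1 - (-3 + P)/2 = 1 + (3/2 - P/2) = 5/2 - P/2)
s(W, u) = u*(5 + W)
T(v, B) = B² (T(v, B) = (B*(5 - 4))*B = (B*1)*B = B*B = B²)
E(J, S) = J (E(J, S) = J*1 = J)
(j(-1, 11)*E(T(1, 6), -8))*(-84) = ((5/2 - ½*(-1))*6²)*(-84) = ((5/2 + ½)*36)*(-84) = (3*36)*(-84) = 108*(-84) = -9072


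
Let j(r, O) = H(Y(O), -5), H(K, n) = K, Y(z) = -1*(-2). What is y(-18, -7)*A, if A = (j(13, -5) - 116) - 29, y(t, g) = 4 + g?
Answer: 429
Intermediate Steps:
Y(z) = 2
j(r, O) = 2
A = -143 (A = (2 - 116) - 29 = -114 - 29 = -143)
y(-18, -7)*A = (4 - 7)*(-143) = -3*(-143) = 429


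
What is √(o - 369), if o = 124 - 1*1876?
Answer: I*√2121 ≈ 46.054*I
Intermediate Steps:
o = -1752 (o = 124 - 1876 = -1752)
√(o - 369) = √(-1752 - 369) = √(-2121) = I*√2121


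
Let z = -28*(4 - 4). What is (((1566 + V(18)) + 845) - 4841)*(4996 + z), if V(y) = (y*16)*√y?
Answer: -12140280 + 4316544*√2 ≈ -6.0358e+6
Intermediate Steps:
V(y) = 16*y^(3/2) (V(y) = (16*y)*√y = 16*y^(3/2))
z = 0 (z = -28*0 = 0)
(((1566 + V(18)) + 845) - 4841)*(4996 + z) = (((1566 + 16*18^(3/2)) + 845) - 4841)*(4996 + 0) = (((1566 + 16*(54*√2)) + 845) - 4841)*4996 = (((1566 + 864*√2) + 845) - 4841)*4996 = ((2411 + 864*√2) - 4841)*4996 = (-2430 + 864*√2)*4996 = -12140280 + 4316544*√2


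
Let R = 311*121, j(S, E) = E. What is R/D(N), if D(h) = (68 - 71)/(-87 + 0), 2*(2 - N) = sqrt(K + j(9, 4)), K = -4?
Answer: 1091299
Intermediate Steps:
N = 2 (N = 2 - sqrt(-4 + 4)/2 = 2 - sqrt(0)/2 = 2 - 1/2*0 = 2 + 0 = 2)
D(h) = 1/29 (D(h) = -3/(-87) = -3*(-1/87) = 1/29)
R = 37631
R/D(N) = 37631/(1/29) = 37631*29 = 1091299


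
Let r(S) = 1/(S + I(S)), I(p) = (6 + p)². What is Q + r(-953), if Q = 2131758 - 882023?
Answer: 1119582598161/895856 ≈ 1.2497e+6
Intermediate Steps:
Q = 1249735
r(S) = 1/(S + (6 + S)²)
Q + r(-953) = 1249735 + 1/(-953 + (6 - 953)²) = 1249735 + 1/(-953 + (-947)²) = 1249735 + 1/(-953 + 896809) = 1249735 + 1/895856 = 1119582598161/895856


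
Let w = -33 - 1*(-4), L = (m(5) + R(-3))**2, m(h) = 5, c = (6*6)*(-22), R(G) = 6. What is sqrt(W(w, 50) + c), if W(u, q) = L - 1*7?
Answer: I*sqrt(678) ≈ 26.038*I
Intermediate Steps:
c = -792 (c = 36*(-22) = -792)
L = 121 (L = (5 + 6)**2 = 11**2 = 121)
w = -29 (w = -33 + 4 = -29)
W(u, q) = 114 (W(u, q) = 121 - 1*7 = 121 - 7 = 114)
sqrt(W(w, 50) + c) = sqrt(114 - 792) = sqrt(-678) = I*sqrt(678)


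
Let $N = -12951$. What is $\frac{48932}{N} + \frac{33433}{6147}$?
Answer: $\frac{14689531}{8845533} \approx 1.6607$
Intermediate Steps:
$\frac{48932}{N} + \frac{33433}{6147} = \frac{48932}{-12951} + \frac{33433}{6147} = 48932 \left(- \frac{1}{12951}\right) + 33433 \cdot \frac{1}{6147} = - \frac{48932}{12951} + \frac{33433}{6147} = \frac{14689531}{8845533}$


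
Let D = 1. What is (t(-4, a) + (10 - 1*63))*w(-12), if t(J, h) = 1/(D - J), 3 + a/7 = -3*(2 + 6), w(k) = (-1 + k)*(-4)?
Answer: -13728/5 ≈ -2745.6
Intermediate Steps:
w(k) = 4 - 4*k
a = -189 (a = -21 + 7*(-3*(2 + 6)) = -21 + 7*(-3*8) = -21 + 7*(-24) = -21 - 168 = -189)
t(J, h) = 1/(1 - J)
(t(-4, a) + (10 - 1*63))*w(-12) = (-1/(-1 - 4) + (10 - 1*63))*(4 - 4*(-12)) = (-1/(-5) + (10 - 63))*(4 + 48) = (-1*(-⅕) - 53)*52 = (⅕ - 53)*52 = -264/5*52 = -13728/5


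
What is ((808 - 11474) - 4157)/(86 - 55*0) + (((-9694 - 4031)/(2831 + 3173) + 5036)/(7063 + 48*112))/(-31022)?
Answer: -17171257095445085/99624097581176 ≈ -172.36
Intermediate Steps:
((808 - 11474) - 4157)/(86 - 55*0) + (((-9694 - 4031)/(2831 + 3173) + 5036)/(7063 + 48*112))/(-31022) = (-10666 - 4157)/(86 + 0) + ((-13725/6004 + 5036)/(7063 + 5376))*(-1/31022) = -14823/86 + ((-13725*1/6004 + 5036)/12439)*(-1/31022) = -14823*1/86 + ((-13725/6004 + 5036)*(1/12439))*(-1/31022) = -14823/86 + ((30222419/6004)*(1/12439))*(-1/31022) = -14823/86 + (30222419/74683756)*(-1/31022) = -14823/86 - 30222419/2316839478632 = -17171257095445085/99624097581176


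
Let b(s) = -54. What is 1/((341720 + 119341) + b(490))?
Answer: 1/461007 ≈ 2.1692e-6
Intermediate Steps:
1/((341720 + 119341) + b(490)) = 1/((341720 + 119341) - 54) = 1/(461061 - 54) = 1/461007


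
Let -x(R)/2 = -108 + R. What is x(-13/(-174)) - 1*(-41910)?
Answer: 3664949/87 ≈ 42126.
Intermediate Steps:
x(R) = 216 - 2*R (x(R) = -2*(-108 + R) = 216 - 2*R)
x(-13/(-174)) - 1*(-41910) = (216 - (-26)/(-174)) - 1*(-41910) = (216 - (-26)*(-1)/174) + 41910 = (216 - 2*13/174) + 41910 = (216 - 13/87) + 41910 = 18779/87 + 41910 = 3664949/87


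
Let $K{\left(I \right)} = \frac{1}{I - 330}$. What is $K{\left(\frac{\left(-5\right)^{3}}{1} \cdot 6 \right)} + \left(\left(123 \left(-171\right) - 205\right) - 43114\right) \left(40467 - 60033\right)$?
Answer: $\frac{1359840130559}{1080} \approx 1.2591 \cdot 10^{9}$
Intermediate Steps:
$K{\left(I \right)} = \frac{1}{-330 + I}$
$K{\left(\frac{\left(-5\right)^{3}}{1} \cdot 6 \right)} + \left(\left(123 \left(-171\right) - 205\right) - 43114\right) \left(40467 - 60033\right) = \frac{1}{-330 + \frac{\left(-5\right)^{3}}{1} \cdot 6} + \left(\left(123 \left(-171\right) - 205\right) - 43114\right) \left(40467 - 60033\right) = \frac{1}{-330 + \left(-125\right) 1 \cdot 6} + \left(\left(-21033 - 205\right) - 43114\right) \left(-19566\right) = \frac{1}{-330 - 750} + \left(-21238 - 43114\right) \left(-19566\right) = \frac{1}{-330 - 750} - -1259111232 = \frac{1}{-1080} + 1259111232 = - \frac{1}{1080} + 1259111232 = \frac{1359840130559}{1080}$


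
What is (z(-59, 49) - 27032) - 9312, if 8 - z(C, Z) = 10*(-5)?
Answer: -36286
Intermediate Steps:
z(C, Z) = 58 (z(C, Z) = 8 - 10*(-5) = 8 - 1*(-50) = 8 + 50 = 58)
(z(-59, 49) - 27032) - 9312 = (58 - 27032) - 9312 = -26974 - 9312 = -36286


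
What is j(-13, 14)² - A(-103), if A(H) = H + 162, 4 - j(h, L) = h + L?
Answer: -50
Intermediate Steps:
j(h, L) = 4 - L - h (j(h, L) = 4 - (h + L) = 4 - (L + h) = 4 + (-L - h) = 4 - L - h)
A(H) = 162 + H
j(-13, 14)² - A(-103) = (4 - 1*14 - 1*(-13))² - (162 - 103) = (4 - 14 + 13)² - 1*59 = 3² - 59 = 9 - 59 = -50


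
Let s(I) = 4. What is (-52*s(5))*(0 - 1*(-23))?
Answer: -4784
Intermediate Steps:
(-52*s(5))*(0 - 1*(-23)) = (-52*4)*(0 - 1*(-23)) = -208*(0 + 23) = -208*23 = -4784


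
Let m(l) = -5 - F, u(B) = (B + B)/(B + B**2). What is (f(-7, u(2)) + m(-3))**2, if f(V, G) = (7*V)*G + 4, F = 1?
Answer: 10816/9 ≈ 1201.8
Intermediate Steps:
u(B) = 2*B/(B + B**2) (u(B) = (2*B)/(B + B**2) = 2*B/(B + B**2))
m(l) = -6 (m(l) = -5 - 1*1 = -5 - 1 = -6)
f(V, G) = 4 + 7*G*V (f(V, G) = 7*G*V + 4 = 4 + 7*G*V)
(f(-7, u(2)) + m(-3))**2 = ((4 + 7*(2/(1 + 2))*(-7)) - 6)**2 = ((4 + 7*(2/3)*(-7)) - 6)**2 = ((4 - 98/3) - 6)**2 = (-86/3 - 6)**2 = (-104/3)**2 = 10816/9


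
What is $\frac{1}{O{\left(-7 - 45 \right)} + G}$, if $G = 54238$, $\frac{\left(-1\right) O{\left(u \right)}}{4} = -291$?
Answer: $\frac{1}{55402} \approx 1.805 \cdot 10^{-5}$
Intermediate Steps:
$O{\left(u \right)} = 1164$ ($O{\left(u \right)} = \left(-4\right) \left(-291\right) = 1164$)
$\frac{1}{O{\left(-7 - 45 \right)} + G} = \frac{1}{1164 + 54238} = \frac{1}{55402}$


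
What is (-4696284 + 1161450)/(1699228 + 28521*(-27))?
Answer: -3534834/929161 ≈ -3.8043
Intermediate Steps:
(-4696284 + 1161450)/(1699228 + 28521*(-27)) = -3534834/(1699228 - 770067) = -3534834/929161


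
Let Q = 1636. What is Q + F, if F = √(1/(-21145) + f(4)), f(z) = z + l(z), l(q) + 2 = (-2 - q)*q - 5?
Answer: 1636 + 2*I*√3018004705/21145 ≈ 1636.0 + 5.1962*I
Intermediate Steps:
l(q) = -7 + q*(-2 - q) (l(q) = -2 + ((-2 - q)*q - 5) = -2 + (q*(-2 - q) - 5) = -2 + (-5 + q*(-2 - q)) = -7 + q*(-2 - q))
f(z) = -7 - z - z² (f(z) = z + (-7 - z² - 2*z) = -7 - z - z²)
F = 2*I*√3018004705/21145 (F = √(1/(-21145) + (-7 - 1*4 - 1*4²)) = √(-1/21145 + (-7 - 4 - 1*16)) = √(-1/21145 + (-7 - 4 - 16)) = √(-1/21145 - 27) = √(-570916/21145) = 2*I*√3018004705/21145 ≈ 5.1962*I)
Q + F = 1636 + 2*I*√3018004705/21145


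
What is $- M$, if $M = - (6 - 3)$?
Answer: $3$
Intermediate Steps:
$M = -3$ ($M = \left(-1\right) 3 = -3$)
$- M = \left(-1\right) \left(-3\right) = 3$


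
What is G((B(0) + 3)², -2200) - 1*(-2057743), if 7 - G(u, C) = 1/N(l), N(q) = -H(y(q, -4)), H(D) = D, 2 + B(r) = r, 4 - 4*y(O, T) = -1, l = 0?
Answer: 10288754/5 ≈ 2.0578e+6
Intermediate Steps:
y(O, T) = 5/4 (y(O, T) = 1 - ¼*(-1) = 1 + ¼ = 5/4)
B(r) = -2 + r
N(q) = -5/4 (N(q) = -1*5/4 = -5/4)
G(u, C) = 39/5 (G(u, C) = 7 - 1/(-5/4) = 7 - 1*(-⅘) = 7 + ⅘ = 39/5)
G((B(0) + 3)², -2200) - 1*(-2057743) = 39/5 - 1*(-2057743) = 39/5 + 2057743 = 10288754/5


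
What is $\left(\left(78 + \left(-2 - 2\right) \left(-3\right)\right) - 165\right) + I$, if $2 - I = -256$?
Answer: $183$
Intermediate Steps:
$I = 258$ ($I = 2 - -256 = 2 + 256 = 258$)
$\left(\left(78 + \left(-2 - 2\right) \left(-3\right)\right) - 165\right) + I = \left(\left(78 + \left(-2 - 2\right) \left(-3\right)\right) - 165\right) + 258 = \left(\left(78 - -12\right) - 165\right) + 258 = \left(\left(78 + 12\right) - 165\right) + 258 = \left(90 - 165\right) + 258 = -75 + 258 = 183$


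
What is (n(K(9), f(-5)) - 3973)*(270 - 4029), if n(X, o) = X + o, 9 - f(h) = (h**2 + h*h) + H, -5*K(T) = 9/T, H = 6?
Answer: 75559659/5 ≈ 1.5112e+7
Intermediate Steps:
K(T) = -9/(5*T)
f(h) = 3 - 2*h**2 (f(h) = 9 - ((h**2 + h*h) + 6) = 9 - ((h**2 + h**2) + 6) = 9 - (2*h**2 + 6) = 9 - (6 + 2*h**2) = 9 + (-6 - 2*h**2) = 3 - 2*h**2)
(n(K(9), f(-5)) - 3973)*(270 - 4029) = ((-9/5/9 + (3 - 2*(-5)**2)) - 3973)*(270 - 4029) = ((-9/5*1/9 + (3 - 2*25)) - 3973)*(-3759) = ((-1/5 + (3 - 50)) - 3973)*(-3759) = ((-1/5 - 47) - 3973)*(-3759) = (-236/5 - 3973)*(-3759) = -20101/5*(-3759) = 75559659/5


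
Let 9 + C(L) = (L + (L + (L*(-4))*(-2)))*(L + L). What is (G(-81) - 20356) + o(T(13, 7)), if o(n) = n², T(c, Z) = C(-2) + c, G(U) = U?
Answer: -13381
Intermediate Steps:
C(L) = -9 + 20*L² (C(L) = -9 + (L + (L + (L*(-4))*(-2)))*(L + L) = -9 + (L + (L - 4*L*(-2)))*(2*L) = -9 + (L + (L + 8*L))*(2*L) = -9 + (L + 9*L)*(2*L) = -9 + (10*L)*(2*L) = -9 + 20*L²)
T(c, Z) = 71 + c (T(c, Z) = (-9 + 20*(-2)²) + c = (-9 + 20*4) + c = (-9 + 80) + c = 71 + c)
(G(-81) - 20356) + o(T(13, 7)) = (-81 - 20356) + (71 + 13)² = -20437 + 84² = -20437 + 7056 = -13381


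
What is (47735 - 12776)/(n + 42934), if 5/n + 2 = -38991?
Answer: 454385429/558041819 ≈ 0.81425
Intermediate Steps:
n = -5/38993 (n = 5/(-2 - 38991) = 5/(-38993) = 5*(-1/38993) = -5/38993 ≈ -0.00012823)
(47735 - 12776)/(n + 42934) = (47735 - 12776)/(-5/38993 + 42934) = 34959/(1674125457/38993) = 34959*(38993/1674125457) = 454385429/558041819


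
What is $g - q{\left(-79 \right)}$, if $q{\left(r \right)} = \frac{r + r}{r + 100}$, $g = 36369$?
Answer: $\frac{763907}{21} \approx 36377.0$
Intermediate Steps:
$q{\left(r \right)} = \frac{2 r}{100 + r}$
$g - q{\left(-79 \right)} = 36369 - 2 \left(-79\right) \frac{1}{100 - 79} = 36369 - 2 \left(-79\right) \frac{1}{21} = 36369 - - \frac{158}{21} = 36369 + \frac{158}{21} = \frac{763907}{21}$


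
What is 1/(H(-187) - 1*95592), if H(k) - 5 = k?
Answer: -1/95774 ≈ -1.0441e-5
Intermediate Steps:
H(k) = 5 + k
1/(H(-187) - 1*95592) = 1/((5 - 187) - 1*95592) = 1/(-182 - 95592) = 1/(-95774) = -1/95774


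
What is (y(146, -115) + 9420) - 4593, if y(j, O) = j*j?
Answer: 26143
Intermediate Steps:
y(j, O) = j²
(y(146, -115) + 9420) - 4593 = (146² + 9420) - 4593 = (21316 + 9420) - 4593 = 30736 - 4593 = 26143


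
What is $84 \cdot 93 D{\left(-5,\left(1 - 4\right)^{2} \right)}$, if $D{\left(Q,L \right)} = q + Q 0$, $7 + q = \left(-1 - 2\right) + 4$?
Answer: $-46872$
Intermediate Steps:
$q = -6$ ($q = -7 + \left(\left(-1 - 2\right) + 4\right) = -7 + \left(-3 + 4\right) = -7 + 1 = -6$)
$D{\left(Q,L \right)} = -6$ ($D{\left(Q,L \right)} = -6 + Q 0 = -6 + 0 = -6$)
$84 \cdot 93 D{\left(-5,\left(1 - 4\right)^{2} \right)} = 84 \cdot 93 \left(-6\right) = 7812 \left(-6\right) = -46872$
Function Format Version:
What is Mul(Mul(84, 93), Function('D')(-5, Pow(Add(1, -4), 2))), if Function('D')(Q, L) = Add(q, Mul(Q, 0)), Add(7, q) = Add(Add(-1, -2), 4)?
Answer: -46872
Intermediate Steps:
q = -6 (q = Add(-7, Add(Add(-1, -2), 4)) = Add(-7, Add(-3, 4)) = Add(-7, 1) = -6)
Function('D')(Q, L) = -6 (Function('D')(Q, L) = Add(-6, Mul(Q, 0)) = Add(-6, 0) = -6)
Mul(Mul(84, 93), Function('D')(-5, Pow(Add(1, -4), 2))) = Mul(Mul(84, 93), -6) = Mul(7812, -6) = -46872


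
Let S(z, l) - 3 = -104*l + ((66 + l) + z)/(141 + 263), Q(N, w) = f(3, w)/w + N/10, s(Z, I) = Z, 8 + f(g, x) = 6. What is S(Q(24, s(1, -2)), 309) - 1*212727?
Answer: -494615323/2020 ≈ -2.4486e+5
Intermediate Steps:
f(g, x) = -2 (f(g, x) = -8 + 6 = -2)
Q(N, w) = -2/w + N/10
S(z, l) = 639/202 - 42015*l/404 + z/404 (S(z, l) = 3 + (-104*l + ((66 + l) + z)/(141 + 263)) = 3 + (-104*l + (66 + l + z)/404) = 3 + (-104*l + (66 + l + z)*(1/404)) = 3 + (-104*l + (33/202 + l/404 + z/404)) = 3 + (33/202 - 42015*l/404 + z/404) = 639/202 - 42015*l/404 + z/404)
S(Q(24, s(1, -2)), 309) - 1*212727 = (639/202 - 42015/404*309 + (-2/1 + (⅒)*24)/404) - 1*212727 = (639/202 - 12982635/404 + (-2*1 + 12/5)/404) - 212727 = (639/202 - 12982635/404 + (-2 + 12/5)/404) - 212727 = (639/202 - 12982635/404 + (1/404)*(⅖)) - 212727 = (639/202 - 12982635/404 + 1/1010) - 212727 = -64906783/2020 - 212727 = -494615323/2020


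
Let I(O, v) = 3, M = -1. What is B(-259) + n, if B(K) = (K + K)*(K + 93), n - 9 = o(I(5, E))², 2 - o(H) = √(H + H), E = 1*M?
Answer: 86007 - 4*√6 ≈ 85997.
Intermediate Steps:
E = -1 (E = 1*(-1) = -1)
o(H) = 2 - √2*√H (o(H) = 2 - √(H + H) = 2 - √(2*H) = 2 - √2*√H)
n = 9 + (2 - √6)² (n = 9 + (2 - √2*√3)² = 9 + (2 - √6)² ≈ 9.2020)
B(K) = 2*K*(93 + K) (B(K) = (2*K)*(93 + K) = 2*K*(93 + K))
B(-259) + n = 2*(-259)*(93 - 259) + (19 - 4*√6) = 2*(-259)*(-166) + (19 - 4*√6) = 85988 + (19 - 4*√6) = 86007 - 4*√6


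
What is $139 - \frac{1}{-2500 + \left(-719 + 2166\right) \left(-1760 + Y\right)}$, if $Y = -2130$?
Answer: $\frac{782754871}{5631330} \approx 139.0$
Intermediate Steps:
$139 - \frac{1}{-2500 + \left(-719 + 2166\right) \left(-1760 + Y\right)} = 139 - \frac{1}{-2500 + \left(-719 + 2166\right) \left(-1760 - 2130\right)} = 139 - \frac{1}{-2500 + 1447 \left(-3890\right)} = 139 - \frac{1}{-2500 - 5628830} = 139 - \frac{1}{-5631330} = 139 - - \frac{1}{5631330} = 139 + \frac{1}{5631330} = \frac{782754871}{5631330}$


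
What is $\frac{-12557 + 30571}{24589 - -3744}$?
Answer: $\frac{18014}{28333} \approx 0.6358$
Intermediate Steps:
$\frac{-12557 + 30571}{24589 - -3744} = \frac{18014}{24589 + 3744} = \frac{18014}{28333}$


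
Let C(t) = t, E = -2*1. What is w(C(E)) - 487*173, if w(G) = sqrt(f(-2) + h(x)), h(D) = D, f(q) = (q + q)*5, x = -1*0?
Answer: -84251 + 2*I*sqrt(5) ≈ -84251.0 + 4.4721*I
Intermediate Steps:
E = -2
x = 0
f(q) = 10*q (f(q) = (2*q)*5 = 10*q)
w(G) = 2*I*sqrt(5) (w(G) = sqrt(10*(-2) + 0) = sqrt(-20 + 0) = sqrt(-20) = 2*I*sqrt(5))
w(C(E)) - 487*173 = 2*I*sqrt(5) - 487*173 = 2*I*sqrt(5) - 84251 = -84251 + 2*I*sqrt(5)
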